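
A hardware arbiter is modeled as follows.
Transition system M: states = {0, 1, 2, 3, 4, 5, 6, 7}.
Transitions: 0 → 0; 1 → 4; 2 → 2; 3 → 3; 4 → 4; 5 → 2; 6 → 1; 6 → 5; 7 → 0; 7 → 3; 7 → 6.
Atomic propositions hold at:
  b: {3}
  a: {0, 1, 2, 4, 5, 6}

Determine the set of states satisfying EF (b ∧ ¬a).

Sat(¬a) = {3, 7}
Sat(b ∧ ¬a) = {3}
EF (b ∧ ¬a): least fixpoint, start Z0 = {3}, add states with some successor in Z. Z1 = {3, 7}; fixed.
Sat(EF (b ∧ ¬a)) = {3, 7}

{3, 7}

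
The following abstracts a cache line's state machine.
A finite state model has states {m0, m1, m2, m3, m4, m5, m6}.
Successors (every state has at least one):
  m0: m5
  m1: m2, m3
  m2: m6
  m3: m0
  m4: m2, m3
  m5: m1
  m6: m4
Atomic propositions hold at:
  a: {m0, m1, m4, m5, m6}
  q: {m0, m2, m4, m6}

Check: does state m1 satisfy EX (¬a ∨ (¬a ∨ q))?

Yes

Sat(¬a) = {m2, m3}
Sat(¬a ∨ q) = {m0, m2, m3, m4, m6}
Sat(¬a ∨ (¬a ∨ q)) = {m0, m2, m3, m4, m6}
Sat(EX (¬a ∨ (¬a ∨ q))) = {s : some successor in {m0, m2, m3, m4, m6}} = {m1, m2, m3, m4, m6}
m1 ∈ Sat(EX (¬a ∨ (¬a ∨ q))) = {m1, m2, m3, m4, m6}, so the formula holds at m1.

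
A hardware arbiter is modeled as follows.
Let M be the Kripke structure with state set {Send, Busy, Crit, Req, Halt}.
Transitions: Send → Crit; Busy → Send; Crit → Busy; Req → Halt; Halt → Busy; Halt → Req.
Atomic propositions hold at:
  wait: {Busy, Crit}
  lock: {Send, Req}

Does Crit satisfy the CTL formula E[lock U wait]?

Yes

E[lock U wait]: least fixpoint, start Z0 = Sat(wait) = {Busy, Crit}, add states in Sat(lock) with some successor in Z. Z1 = {Send, Busy, Crit}; fixed.
Sat(E[lock U wait]) = {Send, Busy, Crit}
Crit ∈ Sat(E[lock U wait]) = {Send, Busy, Crit}, so the formula holds at Crit.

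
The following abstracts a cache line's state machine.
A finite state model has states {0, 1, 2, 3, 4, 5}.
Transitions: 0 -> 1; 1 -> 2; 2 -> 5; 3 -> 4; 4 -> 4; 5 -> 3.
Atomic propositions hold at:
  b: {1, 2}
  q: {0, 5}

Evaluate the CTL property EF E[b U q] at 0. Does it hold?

E[b U q]: least fixpoint, start Z0 = Sat(q) = {0, 5}, add states in Sat(b) with some successor in Z. Z1 = {0, 2, 5}; Z2 = {0, 1, 2, 5}; fixed.
Sat(E[b U q]) = {0, 1, 2, 5}
EF E[b U q]: least fixpoint, start Z0 = {0, 1, 2, 5}, add states with some successor in Z. Already a fixed point.
Sat(EF E[b U q]) = {0, 1, 2, 5}
0 ∈ Sat(EF E[b U q]) = {0, 1, 2, 5}, so the formula holds at 0.

Yes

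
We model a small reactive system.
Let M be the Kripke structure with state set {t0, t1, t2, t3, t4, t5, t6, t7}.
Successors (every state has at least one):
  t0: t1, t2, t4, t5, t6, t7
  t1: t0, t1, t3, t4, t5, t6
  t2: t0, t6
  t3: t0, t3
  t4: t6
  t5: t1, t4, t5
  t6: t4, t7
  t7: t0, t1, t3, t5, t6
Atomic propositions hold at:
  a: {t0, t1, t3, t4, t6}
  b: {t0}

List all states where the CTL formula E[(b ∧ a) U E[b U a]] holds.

Sat(b ∧ a) = {t0}
E[b U a]: least fixpoint, start Z0 = Sat(a) = {t0, t1, t3, t4, t6}, add states in Sat(b) with some successor in Z. Already a fixed point.
Sat(E[b U a]) = {t0, t1, t3, t4, t6}
E[(b ∧ a) U E[b U a]]: least fixpoint, start Z0 = Sat(E[b U a]) = {t0, t1, t3, t4, t6}, add states in Sat(b ∧ a) with some successor in Z. Already a fixed point.
Sat(E[(b ∧ a) U E[b U a]]) = {t0, t1, t3, t4, t6}

{t0, t1, t3, t4, t6}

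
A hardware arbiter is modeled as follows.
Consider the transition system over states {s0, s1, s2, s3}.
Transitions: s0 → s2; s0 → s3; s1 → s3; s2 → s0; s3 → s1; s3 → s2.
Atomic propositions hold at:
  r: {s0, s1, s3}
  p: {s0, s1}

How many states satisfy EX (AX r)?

Sat(AX r) = {s : every successor in {s0, s1, s3}} = {s1, s2}
Sat(EX (AX r)) = {s : some successor in {s1, s2}} = {s0, s3}
|Sat(EX (AX r))| = |{s0, s3}| = 2.

2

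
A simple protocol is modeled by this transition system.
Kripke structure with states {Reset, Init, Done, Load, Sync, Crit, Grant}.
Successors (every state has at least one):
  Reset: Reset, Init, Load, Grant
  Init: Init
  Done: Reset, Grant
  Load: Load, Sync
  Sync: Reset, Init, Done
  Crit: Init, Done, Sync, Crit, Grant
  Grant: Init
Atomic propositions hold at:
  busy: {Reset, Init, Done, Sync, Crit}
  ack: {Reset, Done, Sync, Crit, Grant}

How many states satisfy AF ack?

5

AF ack: least fixpoint, start Z0 = {Reset, Done, Sync, Crit, Grant}, add states with every successor in Z. Already a fixed point.
Sat(AF ack) = {Reset, Done, Sync, Crit, Grant}
|Sat(AF ack)| = |{Reset, Done, Sync, Crit, Grant}| = 5.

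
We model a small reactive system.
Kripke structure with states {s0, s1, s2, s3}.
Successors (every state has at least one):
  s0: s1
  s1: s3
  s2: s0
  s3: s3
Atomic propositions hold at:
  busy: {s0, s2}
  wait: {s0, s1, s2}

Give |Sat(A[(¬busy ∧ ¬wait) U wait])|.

3

Sat(¬busy) = {s1, s3}
Sat(¬wait) = {s3}
Sat(¬busy ∧ ¬wait) = {s3}
A[(¬busy ∧ ¬wait) U wait]: least fixpoint, start Z0 = Sat(wait) = {s0, s1, s2}, add states in Sat(¬busy ∧ ¬wait) with every successor in Z. Already a fixed point.
Sat(A[(¬busy ∧ ¬wait) U wait]) = {s0, s1, s2}
|Sat(A[(¬busy ∧ ¬wait) U wait])| = |{s0, s1, s2}| = 3.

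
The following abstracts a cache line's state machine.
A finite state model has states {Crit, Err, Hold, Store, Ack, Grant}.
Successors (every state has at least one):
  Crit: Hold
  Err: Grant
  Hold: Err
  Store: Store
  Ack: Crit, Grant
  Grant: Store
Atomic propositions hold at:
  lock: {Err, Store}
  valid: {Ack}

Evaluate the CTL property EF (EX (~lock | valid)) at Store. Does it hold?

Sat(~lock) = {Crit, Hold, Ack, Grant}
Sat(~lock | valid) = {Crit, Hold, Ack, Grant}
Sat(EX (~lock | valid)) = {s : some successor in {Crit, Hold, Ack, Grant}} = {Crit, Err, Ack}
EF (EX (~lock | valid)): least fixpoint, start Z0 = {Crit, Err, Ack}, add states with some successor in Z. Z1 = {Crit, Err, Hold, Ack}; fixed.
Sat(EF (EX (~lock | valid))) = {Crit, Err, Hold, Ack}
Store ∉ Sat(EF (EX (~lock | valid))) = {Crit, Err, Hold, Ack}, so the formula does not hold at Store.

No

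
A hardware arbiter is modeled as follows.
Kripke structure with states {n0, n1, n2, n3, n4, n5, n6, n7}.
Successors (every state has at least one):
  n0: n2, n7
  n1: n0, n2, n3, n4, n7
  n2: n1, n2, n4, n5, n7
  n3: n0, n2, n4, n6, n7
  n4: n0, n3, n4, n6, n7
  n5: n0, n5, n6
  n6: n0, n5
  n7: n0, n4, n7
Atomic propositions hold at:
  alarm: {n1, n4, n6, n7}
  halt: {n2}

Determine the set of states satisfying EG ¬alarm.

{n0, n2, n3, n5}

Sat(¬alarm) = {n0, n2, n3, n5}
EG ¬alarm: greatest fixpoint, start Z0 = {n0, n2, n3, n5}, keep only states in Sat with some successor in Z. Already a fixed point.
Sat(EG ¬alarm) = {n0, n2, n3, n5}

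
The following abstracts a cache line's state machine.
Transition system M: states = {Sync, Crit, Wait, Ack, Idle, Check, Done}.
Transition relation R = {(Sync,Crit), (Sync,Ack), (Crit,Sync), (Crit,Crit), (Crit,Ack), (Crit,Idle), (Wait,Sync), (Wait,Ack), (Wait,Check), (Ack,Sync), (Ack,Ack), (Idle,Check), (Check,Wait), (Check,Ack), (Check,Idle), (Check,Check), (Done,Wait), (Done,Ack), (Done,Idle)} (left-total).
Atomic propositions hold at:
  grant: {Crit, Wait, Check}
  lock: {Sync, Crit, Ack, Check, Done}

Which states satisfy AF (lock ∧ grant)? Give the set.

{Crit, Idle, Check}

Sat(lock ∧ grant) = {Crit, Check}
AF (lock ∧ grant): least fixpoint, start Z0 = {Crit, Check}, add states with every successor in Z. Z1 = {Crit, Idle, Check}; fixed.
Sat(AF (lock ∧ grant)) = {Crit, Idle, Check}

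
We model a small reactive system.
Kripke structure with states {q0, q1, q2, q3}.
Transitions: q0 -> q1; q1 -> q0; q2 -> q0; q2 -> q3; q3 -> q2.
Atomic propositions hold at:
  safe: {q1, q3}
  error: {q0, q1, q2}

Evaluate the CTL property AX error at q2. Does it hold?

Sat(AX error) = {s : every successor in {q0, q1, q2}} = {q0, q1, q3}
q2 ∉ Sat(AX error) = {q0, q1, q3}, so the formula does not hold at q2.

No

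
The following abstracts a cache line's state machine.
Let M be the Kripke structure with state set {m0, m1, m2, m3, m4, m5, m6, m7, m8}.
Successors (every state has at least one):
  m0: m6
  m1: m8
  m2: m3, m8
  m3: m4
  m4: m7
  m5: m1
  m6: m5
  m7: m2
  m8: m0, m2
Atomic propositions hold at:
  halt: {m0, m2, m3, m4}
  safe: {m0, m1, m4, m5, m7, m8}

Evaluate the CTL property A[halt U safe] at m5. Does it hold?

A[halt U safe]: least fixpoint, start Z0 = Sat(safe) = {m0, m1, m4, m5, m7, m8}, add states in Sat(halt) with every successor in Z. Z1 = {m0, m1, m3, m4, m5, m7, m8}; Z2 = {m0, m1, m2, m3, m4, m5, m7, m8}; fixed.
Sat(A[halt U safe]) = {m0, m1, m2, m3, m4, m5, m7, m8}
m5 ∈ Sat(A[halt U safe]) = {m0, m1, m2, m3, m4, m5, m7, m8}, so the formula holds at m5.

Yes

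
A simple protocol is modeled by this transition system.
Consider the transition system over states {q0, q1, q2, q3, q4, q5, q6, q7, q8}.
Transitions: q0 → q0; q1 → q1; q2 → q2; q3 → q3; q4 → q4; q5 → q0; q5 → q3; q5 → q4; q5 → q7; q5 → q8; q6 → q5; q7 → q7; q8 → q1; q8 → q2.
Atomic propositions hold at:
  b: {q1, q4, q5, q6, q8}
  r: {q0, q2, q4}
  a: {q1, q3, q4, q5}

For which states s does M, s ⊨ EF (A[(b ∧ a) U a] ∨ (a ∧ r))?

Sat(b ∧ a) = {q1, q4, q5}
A[(b ∧ a) U a]: least fixpoint, start Z0 = Sat(a) = {q1, q3, q4, q5}, add states in Sat(b ∧ a) with every successor in Z. Already a fixed point.
Sat(A[(b ∧ a) U a]) = {q1, q3, q4, q5}
Sat(a ∧ r) = {q4}
Sat(A[(b ∧ a) U a] ∨ (a ∧ r)) = {q1, q3, q4, q5}
EF (A[(b ∧ a) U a] ∨ (a ∧ r)): least fixpoint, start Z0 = {q1, q3, q4, q5}, add states with some successor in Z. Z1 = {q1, q3, q4, q5, q6, q8}; fixed.
Sat(EF (A[(b ∧ a) U a] ∨ (a ∧ r))) = {q1, q3, q4, q5, q6, q8}

{q1, q3, q4, q5, q6, q8}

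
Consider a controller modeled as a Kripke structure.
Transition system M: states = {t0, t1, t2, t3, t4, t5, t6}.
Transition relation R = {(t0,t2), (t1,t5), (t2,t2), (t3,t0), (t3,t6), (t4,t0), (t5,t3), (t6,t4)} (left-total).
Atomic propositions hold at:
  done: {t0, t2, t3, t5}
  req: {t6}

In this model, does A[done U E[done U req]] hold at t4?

E[done U req]: least fixpoint, start Z0 = Sat(req) = {t6}, add states in Sat(done) with some successor in Z. Z1 = {t3, t6}; Z2 = {t3, t5, t6}; fixed.
Sat(E[done U req]) = {t3, t5, t6}
A[done U E[done U req]]: least fixpoint, start Z0 = Sat(E[done U req]) = {t3, t5, t6}, add states in Sat(done) with every successor in Z. Already a fixed point.
Sat(A[done U E[done U req]]) = {t3, t5, t6}
t4 ∉ Sat(A[done U E[done U req]]) = {t3, t5, t6}, so the formula does not hold at t4.

No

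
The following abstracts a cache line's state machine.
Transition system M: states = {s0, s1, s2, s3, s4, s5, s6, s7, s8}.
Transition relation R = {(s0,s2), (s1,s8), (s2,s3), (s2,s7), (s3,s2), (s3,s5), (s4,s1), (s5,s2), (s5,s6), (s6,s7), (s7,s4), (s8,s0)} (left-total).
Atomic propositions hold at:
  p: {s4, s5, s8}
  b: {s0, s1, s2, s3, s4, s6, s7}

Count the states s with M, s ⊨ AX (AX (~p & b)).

6

Sat(~p) = {s0, s1, s2, s3, s6, s7}
Sat(~p & b) = {s0, s1, s2, s3, s6, s7}
Sat(AX (~p & b)) = {s : every successor in {s0, s1, s2, s3, s6, s7}} = {s0, s2, s4, s5, s6, s8}
Sat(AX (AX (~p & b))) = {s : every successor in {s0, s2, s4, s5, s6, s8}} = {s0, s1, s3, s5, s7, s8}
|Sat(AX (AX (~p & b)))| = |{s0, s1, s3, s5, s7, s8}| = 6.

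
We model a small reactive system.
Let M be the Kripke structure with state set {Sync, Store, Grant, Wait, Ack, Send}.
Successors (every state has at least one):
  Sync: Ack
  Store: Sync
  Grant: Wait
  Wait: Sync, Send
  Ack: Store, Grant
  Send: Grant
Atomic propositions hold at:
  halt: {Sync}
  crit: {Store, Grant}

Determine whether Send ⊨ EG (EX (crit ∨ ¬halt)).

Sat(¬halt) = {Store, Grant, Wait, Ack, Send}
Sat(crit ∨ ¬halt) = {Store, Grant, Wait, Ack, Send}
Sat(EX (crit ∨ ¬halt)) = {s : some successor in {Store, Grant, Wait, Ack, Send}} = {Sync, Grant, Wait, Ack, Send}
EG (EX (crit ∨ ¬halt)): greatest fixpoint, start Z0 = {Sync, Grant, Wait, Ack, Send}, keep only states in Sat with some successor in Z. Already a fixed point.
Sat(EG (EX (crit ∨ ¬halt))) = {Sync, Grant, Wait, Ack, Send}
Send ∈ Sat(EG (EX (crit ∨ ¬halt))) = {Sync, Grant, Wait, Ack, Send}, so the formula holds at Send.

Yes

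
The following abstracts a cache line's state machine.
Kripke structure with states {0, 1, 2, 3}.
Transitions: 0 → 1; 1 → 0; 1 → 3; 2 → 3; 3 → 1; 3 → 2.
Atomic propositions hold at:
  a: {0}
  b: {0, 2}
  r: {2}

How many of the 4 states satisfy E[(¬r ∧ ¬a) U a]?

Sat(¬r) = {0, 1, 3}
Sat(¬a) = {1, 2, 3}
Sat(¬r ∧ ¬a) = {1, 3}
E[(¬r ∧ ¬a) U a]: least fixpoint, start Z0 = Sat(a) = {0}, add states in Sat(¬r ∧ ¬a) with some successor in Z. Z1 = {0, 1}; Z2 = {0, 1, 3}; fixed.
Sat(E[(¬r ∧ ¬a) U a]) = {0, 1, 3}
|Sat(E[(¬r ∧ ¬a) U a])| = |{0, 1, 3}| = 3.

3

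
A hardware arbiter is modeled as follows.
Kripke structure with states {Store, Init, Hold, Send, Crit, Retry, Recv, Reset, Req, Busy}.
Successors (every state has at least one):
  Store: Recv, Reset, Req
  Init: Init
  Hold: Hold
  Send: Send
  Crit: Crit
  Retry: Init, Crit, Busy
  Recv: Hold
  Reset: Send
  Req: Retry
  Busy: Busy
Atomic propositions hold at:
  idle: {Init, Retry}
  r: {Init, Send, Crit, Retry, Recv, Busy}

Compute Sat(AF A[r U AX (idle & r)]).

Sat(idle & r) = {Init, Retry}
Sat(AX (idle & r)) = {s : every successor in {Init, Retry}} = {Init, Req}
A[r U AX (idle & r)]: least fixpoint, start Z0 = Sat(AX (idle & r)) = {Init, Req}, add states in Sat(r) with every successor in Z. Already a fixed point.
Sat(A[r U AX (idle & r)]) = {Init, Req}
AF A[r U AX (idle & r)]: least fixpoint, start Z0 = {Init, Req}, add states with every successor in Z. Already a fixed point.
Sat(AF A[r U AX (idle & r)]) = {Init, Req}

{Init, Req}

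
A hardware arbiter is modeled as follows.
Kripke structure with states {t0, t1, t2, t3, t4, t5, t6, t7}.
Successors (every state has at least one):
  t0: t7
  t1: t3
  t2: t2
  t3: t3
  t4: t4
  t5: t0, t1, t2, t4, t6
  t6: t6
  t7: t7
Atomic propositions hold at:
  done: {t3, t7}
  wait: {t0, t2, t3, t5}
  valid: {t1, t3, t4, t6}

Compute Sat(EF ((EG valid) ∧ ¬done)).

EG valid: greatest fixpoint, start Z0 = {t1, t3, t4, t6}, keep only states in Sat with some successor in Z. Already a fixed point.
Sat(EG valid) = {t1, t3, t4, t6}
Sat(¬done) = {t0, t1, t2, t4, t5, t6}
Sat((EG valid) ∧ ¬done) = {t1, t4, t6}
EF ((EG valid) ∧ ¬done): least fixpoint, start Z0 = {t1, t4, t6}, add states with some successor in Z. Z1 = {t1, t4, t5, t6}; fixed.
Sat(EF ((EG valid) ∧ ¬done)) = {t1, t4, t5, t6}

{t1, t4, t5, t6}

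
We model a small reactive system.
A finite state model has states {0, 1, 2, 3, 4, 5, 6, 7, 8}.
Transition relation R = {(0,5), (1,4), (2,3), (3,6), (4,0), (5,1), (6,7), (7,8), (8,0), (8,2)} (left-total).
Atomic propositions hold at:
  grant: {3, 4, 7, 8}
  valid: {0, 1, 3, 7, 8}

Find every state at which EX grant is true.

Sat(EX grant) = {s : some successor in {3, 4, 7, 8}} = {1, 2, 6, 7}

{1, 2, 6, 7}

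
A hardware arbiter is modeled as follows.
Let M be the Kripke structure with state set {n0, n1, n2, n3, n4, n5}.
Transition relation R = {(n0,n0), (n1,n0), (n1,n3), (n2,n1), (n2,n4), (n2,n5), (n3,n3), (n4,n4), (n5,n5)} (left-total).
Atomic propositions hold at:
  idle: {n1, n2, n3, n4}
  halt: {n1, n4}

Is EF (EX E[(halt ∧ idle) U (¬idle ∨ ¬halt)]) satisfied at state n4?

Sat(halt ∧ idle) = {n1, n4}
Sat(¬idle) = {n0, n5}
Sat(¬halt) = {n0, n2, n3, n5}
Sat(¬idle ∨ ¬halt) = {n0, n2, n3, n5}
E[(halt ∧ idle) U (¬idle ∨ ¬halt)]: least fixpoint, start Z0 = Sat((¬idle ∨ ¬halt)) = {n0, n2, n3, n5}, add states in Sat(halt ∧ idle) with some successor in Z. Z1 = {n0, n1, n2, n3, n5}; fixed.
Sat(E[(halt ∧ idle) U (¬idle ∨ ¬halt)]) = {n0, n1, n2, n3, n5}
Sat(EX E[(halt ∧ idle) U (¬idle ∨ ¬halt)]) = {s : some successor in {n0, n1, n2, n3, n5}} = {n0, n1, n2, n3, n5}
EF (EX E[(halt ∧ idle) U (¬idle ∨ ¬halt)]): least fixpoint, start Z0 = {n0, n1, n2, n3, n5}, add states with some successor in Z. Already a fixed point.
Sat(EF (EX E[(halt ∧ idle) U (¬idle ∨ ¬halt)])) = {n0, n1, n2, n3, n5}
n4 ∉ Sat(EF (EX E[(halt ∧ idle) U (¬idle ∨ ¬halt)])) = {n0, n1, n2, n3, n5}, so the formula does not hold at n4.

No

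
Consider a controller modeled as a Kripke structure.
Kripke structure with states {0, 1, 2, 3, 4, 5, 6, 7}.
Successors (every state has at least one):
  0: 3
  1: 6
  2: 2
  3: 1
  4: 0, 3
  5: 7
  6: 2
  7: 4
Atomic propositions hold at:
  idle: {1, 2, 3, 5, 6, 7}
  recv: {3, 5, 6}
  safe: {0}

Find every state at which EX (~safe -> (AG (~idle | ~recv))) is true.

{2, 4, 6}

Sat(~safe) = {1, 2, 3, 4, 5, 6, 7}
Sat(~idle) = {0, 4}
Sat(~recv) = {0, 1, 2, 4, 7}
Sat(~idle | ~recv) = {0, 1, 2, 4, 7}
AG (~idle | ~recv): greatest fixpoint, start Z0 = {0, 1, 2, 4, 7}, keep only states in Sat with every successor in Z. Z1 = {2, 7}; Z2 = {2}; fixed.
Sat(AG (~idle | ~recv)) = {2}
Sat(~safe -> (AG (~idle | ~recv))) = {0, 2}
Sat(EX (~safe -> (AG (~idle | ~recv)))) = {s : some successor in {0, 2}} = {2, 4, 6}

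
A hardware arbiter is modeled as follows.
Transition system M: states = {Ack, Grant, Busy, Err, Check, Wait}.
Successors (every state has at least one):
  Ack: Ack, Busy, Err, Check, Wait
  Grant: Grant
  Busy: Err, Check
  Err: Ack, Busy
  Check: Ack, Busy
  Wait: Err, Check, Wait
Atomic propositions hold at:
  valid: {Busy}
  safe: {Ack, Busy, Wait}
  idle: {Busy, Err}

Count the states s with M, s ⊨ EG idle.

EG idle: greatest fixpoint, start Z0 = {Busy, Err}, keep only states in Sat with some successor in Z. Already a fixed point.
Sat(EG idle) = {Busy, Err}
|Sat(EG idle)| = |{Busy, Err}| = 2.

2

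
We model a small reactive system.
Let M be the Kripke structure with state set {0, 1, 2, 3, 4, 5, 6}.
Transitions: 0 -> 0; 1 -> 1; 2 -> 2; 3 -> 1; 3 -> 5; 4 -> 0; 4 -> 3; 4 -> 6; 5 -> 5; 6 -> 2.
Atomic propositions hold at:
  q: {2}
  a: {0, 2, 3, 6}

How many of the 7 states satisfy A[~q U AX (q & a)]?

2

Sat(~q) = {0, 1, 3, 4, 5, 6}
Sat(q & a) = {2}
Sat(AX (q & a)) = {s : every successor in {2}} = {2, 6}
A[~q U AX (q & a)]: least fixpoint, start Z0 = Sat(AX (q & a)) = {2, 6}, add states in Sat(~q) with every successor in Z. Already a fixed point.
Sat(A[~q U AX (q & a)]) = {2, 6}
|Sat(A[~q U AX (q & a)])| = |{2, 6}| = 2.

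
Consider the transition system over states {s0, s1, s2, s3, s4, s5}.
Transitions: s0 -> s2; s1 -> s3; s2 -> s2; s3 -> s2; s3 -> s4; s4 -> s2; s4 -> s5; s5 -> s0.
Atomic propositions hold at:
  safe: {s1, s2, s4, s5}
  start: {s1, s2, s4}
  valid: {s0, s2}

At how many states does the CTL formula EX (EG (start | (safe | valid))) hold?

5

Sat(safe | valid) = {s0, s1, s2, s4, s5}
Sat(start | (safe | valid)) = {s0, s1, s2, s4, s5}
EG (start | (safe | valid)): greatest fixpoint, start Z0 = {s0, s1, s2, s4, s5}, keep only states in Sat with some successor in Z. Z1 = {s0, s2, s4, s5}; fixed.
Sat(EG (start | (safe | valid))) = {s0, s2, s4, s5}
Sat(EX (EG (start | (safe | valid)))) = {s : some successor in {s0, s2, s4, s5}} = {s0, s2, s3, s4, s5}
|Sat(EX (EG (start | (safe | valid))))| = |{s0, s2, s3, s4, s5}| = 5.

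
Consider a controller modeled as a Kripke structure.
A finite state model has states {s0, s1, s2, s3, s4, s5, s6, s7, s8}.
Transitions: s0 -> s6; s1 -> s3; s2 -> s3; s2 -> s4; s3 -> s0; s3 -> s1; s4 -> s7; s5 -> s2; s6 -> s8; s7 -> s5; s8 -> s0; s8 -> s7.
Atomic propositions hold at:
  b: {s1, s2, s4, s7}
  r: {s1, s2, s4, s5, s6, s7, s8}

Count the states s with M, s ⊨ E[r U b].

E[r U b]: least fixpoint, start Z0 = Sat(b) = {s1, s2, s4, s7}, add states in Sat(r) with some successor in Z. Z1 = {s1, s2, s4, s5, s7, s8}; Z2 = {s1, s2, s4, s5, s6, s7, s8}; fixed.
Sat(E[r U b]) = {s1, s2, s4, s5, s6, s7, s8}
|Sat(E[r U b])| = |{s1, s2, s4, s5, s6, s7, s8}| = 7.

7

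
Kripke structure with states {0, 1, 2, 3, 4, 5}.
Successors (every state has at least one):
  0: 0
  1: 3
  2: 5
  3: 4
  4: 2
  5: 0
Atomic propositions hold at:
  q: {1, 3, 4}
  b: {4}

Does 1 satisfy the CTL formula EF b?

Yes

EF b: least fixpoint, start Z0 = {4}, add states with some successor in Z. Z1 = {3, 4}; Z2 = {1, 3, 4}; fixed.
Sat(EF b) = {1, 3, 4}
1 ∈ Sat(EF b) = {1, 3, 4}, so the formula holds at 1.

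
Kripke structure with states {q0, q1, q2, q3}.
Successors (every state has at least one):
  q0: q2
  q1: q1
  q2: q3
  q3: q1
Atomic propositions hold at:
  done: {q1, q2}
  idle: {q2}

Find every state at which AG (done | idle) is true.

Sat(done | idle) = {q1, q2}
AG (done | idle): greatest fixpoint, start Z0 = {q1, q2}, keep only states in Sat with every successor in Z. Z1 = {q1}; fixed.
Sat(AG (done | idle)) = {q1}

{q1}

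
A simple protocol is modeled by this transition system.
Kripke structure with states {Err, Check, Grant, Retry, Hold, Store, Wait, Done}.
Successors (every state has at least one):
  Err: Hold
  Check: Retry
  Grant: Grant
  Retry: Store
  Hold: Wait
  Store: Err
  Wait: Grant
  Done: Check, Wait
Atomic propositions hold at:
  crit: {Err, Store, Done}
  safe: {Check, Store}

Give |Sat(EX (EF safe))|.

3

EF safe: least fixpoint, start Z0 = {Check, Store}, add states with some successor in Z. Z1 = {Check, Retry, Store, Done}; fixed.
Sat(EF safe) = {Check, Retry, Store, Done}
Sat(EX (EF safe)) = {s : some successor in {Check, Retry, Store, Done}} = {Check, Retry, Done}
|Sat(EX (EF safe))| = |{Check, Retry, Done}| = 3.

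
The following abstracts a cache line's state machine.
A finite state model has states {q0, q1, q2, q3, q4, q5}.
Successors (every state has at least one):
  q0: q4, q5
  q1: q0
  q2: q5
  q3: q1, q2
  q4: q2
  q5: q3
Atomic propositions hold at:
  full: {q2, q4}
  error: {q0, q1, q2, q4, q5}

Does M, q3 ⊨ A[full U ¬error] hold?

Sat(¬error) = {q3}
A[full U ¬error]: least fixpoint, start Z0 = Sat(¬error) = {q3}, add states in Sat(full) with every successor in Z. Already a fixed point.
Sat(A[full U ¬error]) = {q3}
q3 ∈ Sat(A[full U ¬error]) = {q3}, so the formula holds at q3.

Yes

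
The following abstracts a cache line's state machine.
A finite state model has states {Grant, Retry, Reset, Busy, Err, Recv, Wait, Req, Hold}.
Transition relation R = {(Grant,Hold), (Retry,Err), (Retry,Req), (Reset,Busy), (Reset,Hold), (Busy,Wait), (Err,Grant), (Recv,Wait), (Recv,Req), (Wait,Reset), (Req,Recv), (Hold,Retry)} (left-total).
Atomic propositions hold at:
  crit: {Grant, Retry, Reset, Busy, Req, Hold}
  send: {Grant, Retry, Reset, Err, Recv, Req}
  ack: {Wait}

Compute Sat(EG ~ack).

Sat(~ack) = {Grant, Retry, Reset, Busy, Err, Recv, Req, Hold}
EG ~ack: greatest fixpoint, start Z0 = {Grant, Retry, Reset, Busy, Err, Recv, Req, Hold}, keep only states in Sat with some successor in Z. Z1 = {Grant, Retry, Reset, Err, Recv, Req, Hold}; fixed.
Sat(EG ~ack) = {Grant, Retry, Reset, Err, Recv, Req, Hold}

{Grant, Retry, Reset, Err, Recv, Req, Hold}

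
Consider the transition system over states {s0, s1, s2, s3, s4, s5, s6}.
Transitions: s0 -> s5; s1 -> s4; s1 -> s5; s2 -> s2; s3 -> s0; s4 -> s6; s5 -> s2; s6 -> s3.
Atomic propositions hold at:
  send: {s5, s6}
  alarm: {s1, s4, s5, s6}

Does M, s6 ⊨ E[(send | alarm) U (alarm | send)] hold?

Sat(send | alarm) = {s1, s4, s5, s6}
Sat(alarm | send) = {s1, s4, s5, s6}
E[(send | alarm) U (alarm | send)]: least fixpoint, start Z0 = Sat((alarm | send)) = {s1, s4, s5, s6}, add states in Sat(send | alarm) with some successor in Z. Already a fixed point.
Sat(E[(send | alarm) U (alarm | send)]) = {s1, s4, s5, s6}
s6 ∈ Sat(E[(send | alarm) U (alarm | send)]) = {s1, s4, s5, s6}, so the formula holds at s6.

Yes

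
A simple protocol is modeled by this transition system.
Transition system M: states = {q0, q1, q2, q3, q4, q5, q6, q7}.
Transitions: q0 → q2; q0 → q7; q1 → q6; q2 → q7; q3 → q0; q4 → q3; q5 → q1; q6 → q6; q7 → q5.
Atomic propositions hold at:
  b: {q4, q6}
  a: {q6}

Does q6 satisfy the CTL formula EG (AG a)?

Yes

AG a: greatest fixpoint, start Z0 = {q6}, keep only states in Sat with every successor in Z. Already a fixed point.
Sat(AG a) = {q6}
EG (AG a): greatest fixpoint, start Z0 = {q6}, keep only states in Sat with some successor in Z. Already a fixed point.
Sat(EG (AG a)) = {q6}
q6 ∈ Sat(EG (AG a)) = {q6}, so the formula holds at q6.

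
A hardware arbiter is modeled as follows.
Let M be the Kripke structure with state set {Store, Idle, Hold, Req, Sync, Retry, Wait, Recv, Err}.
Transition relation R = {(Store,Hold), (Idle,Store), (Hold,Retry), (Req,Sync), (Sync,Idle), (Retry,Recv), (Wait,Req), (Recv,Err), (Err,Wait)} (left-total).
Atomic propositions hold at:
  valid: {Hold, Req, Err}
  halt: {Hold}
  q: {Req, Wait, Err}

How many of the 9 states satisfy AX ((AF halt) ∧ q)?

3

AF halt: least fixpoint, start Z0 = {Hold}, add states with every successor in Z. Z1 = {Store, Hold}; Z2 = {Store, Idle, Hold}; Z3 = {Store, Idle, Hold, Sync}; Z4 = {Store, Idle, Hold, Req, Sync}; Z5 = {Store, Idle, Hold, Req, Sync, Wait}; Z6 = {Store, Idle, Hold, Req, Sync, Wait, Err}; Z7 = {Store, Idle, Hold, Req, Sync, Wait, Recv, Err}; Z8 = {Store, Idle, Hold, Req, Sync, Retry, Wait, Recv, Err}; fixed.
Sat(AF halt) = {Store, Idle, Hold, Req, Sync, Retry, Wait, Recv, Err}
Sat((AF halt) ∧ q) = {Req, Wait, Err}
Sat(AX ((AF halt) ∧ q)) = {s : every successor in {Req, Wait, Err}} = {Wait, Recv, Err}
|Sat(AX ((AF halt) ∧ q))| = |{Wait, Recv, Err}| = 3.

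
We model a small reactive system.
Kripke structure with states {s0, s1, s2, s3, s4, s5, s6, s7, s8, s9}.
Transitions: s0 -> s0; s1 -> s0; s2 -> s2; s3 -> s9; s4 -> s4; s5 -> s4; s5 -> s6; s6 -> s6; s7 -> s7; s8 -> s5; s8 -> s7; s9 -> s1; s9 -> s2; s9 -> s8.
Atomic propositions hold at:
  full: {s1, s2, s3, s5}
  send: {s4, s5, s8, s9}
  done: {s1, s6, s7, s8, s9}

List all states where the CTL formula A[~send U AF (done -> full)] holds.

{s0, s1, s2, s3, s4, s5}

Sat(~send) = {s0, s1, s2, s3, s6, s7}
Sat(done -> full) = {s0, s1, s2, s3, s4, s5}
AF (done -> full): least fixpoint, start Z0 = {s0, s1, s2, s3, s4, s5}, add states with every successor in Z. Already a fixed point.
Sat(AF (done -> full)) = {s0, s1, s2, s3, s4, s5}
A[~send U AF (done -> full)]: least fixpoint, start Z0 = Sat(AF (done -> full)) = {s0, s1, s2, s3, s4, s5}, add states in Sat(~send) with every successor in Z. Already a fixed point.
Sat(A[~send U AF (done -> full)]) = {s0, s1, s2, s3, s4, s5}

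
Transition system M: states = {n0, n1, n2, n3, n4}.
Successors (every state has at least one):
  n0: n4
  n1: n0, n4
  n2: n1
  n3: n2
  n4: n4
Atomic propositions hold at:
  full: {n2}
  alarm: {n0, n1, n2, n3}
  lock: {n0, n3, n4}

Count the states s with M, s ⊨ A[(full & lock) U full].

Sat(full & lock) = ∅
A[(full & lock) U full]: least fixpoint, start Z0 = Sat(full) = {n2}, add states in Sat(full & lock) with every successor in Z. Already a fixed point.
Sat(A[(full & lock) U full]) = {n2}
|Sat(A[(full & lock) U full])| = |{n2}| = 1.

1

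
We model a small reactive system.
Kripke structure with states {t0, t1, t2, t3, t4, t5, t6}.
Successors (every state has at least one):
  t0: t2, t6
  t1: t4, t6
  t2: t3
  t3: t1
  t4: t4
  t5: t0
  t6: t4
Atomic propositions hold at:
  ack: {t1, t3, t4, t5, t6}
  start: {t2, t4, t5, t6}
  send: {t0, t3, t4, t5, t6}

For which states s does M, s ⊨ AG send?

{t4, t6}

AG send: greatest fixpoint, start Z0 = {t0, t3, t4, t5, t6}, keep only states in Sat with every successor in Z. Z1 = {t4, t5, t6}; Z2 = {t4, t6}; fixed.
Sat(AG send) = {t4, t6}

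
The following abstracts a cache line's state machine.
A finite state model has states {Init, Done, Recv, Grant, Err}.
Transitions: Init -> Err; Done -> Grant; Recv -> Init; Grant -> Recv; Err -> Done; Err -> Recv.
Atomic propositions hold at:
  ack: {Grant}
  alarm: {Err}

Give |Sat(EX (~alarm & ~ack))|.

3

Sat(~alarm) = {Init, Done, Recv, Grant}
Sat(~ack) = {Init, Done, Recv, Err}
Sat(~alarm & ~ack) = {Init, Done, Recv}
Sat(EX (~alarm & ~ack)) = {s : some successor in {Init, Done, Recv}} = {Recv, Grant, Err}
|Sat(EX (~alarm & ~ack))| = |{Recv, Grant, Err}| = 3.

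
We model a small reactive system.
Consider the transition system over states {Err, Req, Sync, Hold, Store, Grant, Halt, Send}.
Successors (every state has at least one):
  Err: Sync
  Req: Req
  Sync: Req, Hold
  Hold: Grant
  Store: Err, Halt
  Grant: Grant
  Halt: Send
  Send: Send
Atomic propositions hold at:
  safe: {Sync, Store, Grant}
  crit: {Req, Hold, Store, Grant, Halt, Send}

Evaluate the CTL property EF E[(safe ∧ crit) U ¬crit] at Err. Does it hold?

Yes

Sat(safe ∧ crit) = {Store, Grant}
Sat(¬crit) = {Err, Sync}
E[(safe ∧ crit) U ¬crit]: least fixpoint, start Z0 = Sat(¬crit) = {Err, Sync}, add states in Sat(safe ∧ crit) with some successor in Z. Z1 = {Err, Sync, Store}; fixed.
Sat(E[(safe ∧ crit) U ¬crit]) = {Err, Sync, Store}
EF E[(safe ∧ crit) U ¬crit]: least fixpoint, start Z0 = {Err, Sync, Store}, add states with some successor in Z. Already a fixed point.
Sat(EF E[(safe ∧ crit) U ¬crit]) = {Err, Sync, Store}
Err ∈ Sat(EF E[(safe ∧ crit) U ¬crit]) = {Err, Sync, Store}, so the formula holds at Err.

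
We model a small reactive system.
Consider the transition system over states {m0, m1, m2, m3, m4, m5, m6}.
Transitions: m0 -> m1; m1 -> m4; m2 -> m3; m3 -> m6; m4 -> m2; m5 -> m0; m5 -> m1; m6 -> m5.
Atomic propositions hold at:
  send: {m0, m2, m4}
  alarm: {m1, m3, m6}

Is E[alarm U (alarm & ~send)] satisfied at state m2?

No

Sat(~send) = {m1, m3, m5, m6}
Sat(alarm & ~send) = {m1, m3, m6}
E[alarm U (alarm & ~send)]: least fixpoint, start Z0 = Sat((alarm & ~send)) = {m1, m3, m6}, add states in Sat(alarm) with some successor in Z. Already a fixed point.
Sat(E[alarm U (alarm & ~send)]) = {m1, m3, m6}
m2 ∉ Sat(E[alarm U (alarm & ~send)]) = {m1, m3, m6}, so the formula does not hold at m2.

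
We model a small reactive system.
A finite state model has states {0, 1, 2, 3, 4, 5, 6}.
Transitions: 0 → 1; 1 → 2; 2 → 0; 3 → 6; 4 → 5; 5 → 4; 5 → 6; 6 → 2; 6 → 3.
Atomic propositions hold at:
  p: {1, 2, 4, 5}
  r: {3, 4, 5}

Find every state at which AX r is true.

Sat(AX r) = {s : every successor in {3, 4, 5}} = {4}

{4}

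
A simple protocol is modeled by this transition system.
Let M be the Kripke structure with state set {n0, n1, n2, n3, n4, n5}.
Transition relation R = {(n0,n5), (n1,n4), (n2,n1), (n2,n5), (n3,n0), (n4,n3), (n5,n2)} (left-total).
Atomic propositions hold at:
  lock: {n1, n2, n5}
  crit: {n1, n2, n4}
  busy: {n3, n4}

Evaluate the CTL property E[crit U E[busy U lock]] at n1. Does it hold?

Yes

E[busy U lock]: least fixpoint, start Z0 = Sat(lock) = {n1, n2, n5}, add states in Sat(busy) with some successor in Z. Already a fixed point.
Sat(E[busy U lock]) = {n1, n2, n5}
E[crit U E[busy U lock]]: least fixpoint, start Z0 = Sat(E[busy U lock]) = {n1, n2, n5}, add states in Sat(crit) with some successor in Z. Already a fixed point.
Sat(E[crit U E[busy U lock]]) = {n1, n2, n5}
n1 ∈ Sat(E[crit U E[busy U lock]]) = {n1, n2, n5}, so the formula holds at n1.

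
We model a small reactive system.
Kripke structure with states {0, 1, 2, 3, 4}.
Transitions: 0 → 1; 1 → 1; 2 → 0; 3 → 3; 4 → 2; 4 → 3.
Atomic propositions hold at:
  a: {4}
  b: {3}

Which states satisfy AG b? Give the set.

AG b: greatest fixpoint, start Z0 = {3}, keep only states in Sat with every successor in Z. Already a fixed point.
Sat(AG b) = {3}

{3}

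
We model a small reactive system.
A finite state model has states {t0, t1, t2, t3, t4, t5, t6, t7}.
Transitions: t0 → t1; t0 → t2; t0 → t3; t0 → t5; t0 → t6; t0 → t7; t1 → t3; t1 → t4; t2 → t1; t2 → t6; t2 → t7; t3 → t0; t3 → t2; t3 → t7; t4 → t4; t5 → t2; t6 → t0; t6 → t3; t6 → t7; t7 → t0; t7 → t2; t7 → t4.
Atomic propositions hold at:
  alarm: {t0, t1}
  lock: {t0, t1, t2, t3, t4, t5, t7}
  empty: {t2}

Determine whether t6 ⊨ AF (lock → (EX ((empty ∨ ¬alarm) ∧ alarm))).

Yes

Sat(¬alarm) = {t2, t3, t4, t5, t6, t7}
Sat(empty ∨ ¬alarm) = {t2, t3, t4, t5, t6, t7}
Sat((empty ∨ ¬alarm) ∧ alarm) = ∅
Sat(EX ((empty ∨ ¬alarm) ∧ alarm)) = {s : some successor in ∅} = ∅
Sat(lock → (EX ((empty ∨ ¬alarm) ∧ alarm))) = {t6}
AF (lock → (EX ((empty ∨ ¬alarm) ∧ alarm))): least fixpoint, start Z0 = {t6}, add states with every successor in Z. Already a fixed point.
Sat(AF (lock → (EX ((empty ∨ ¬alarm) ∧ alarm)))) = {t6}
t6 ∈ Sat(AF (lock → (EX ((empty ∨ ¬alarm) ∧ alarm)))) = {t6}, so the formula holds at t6.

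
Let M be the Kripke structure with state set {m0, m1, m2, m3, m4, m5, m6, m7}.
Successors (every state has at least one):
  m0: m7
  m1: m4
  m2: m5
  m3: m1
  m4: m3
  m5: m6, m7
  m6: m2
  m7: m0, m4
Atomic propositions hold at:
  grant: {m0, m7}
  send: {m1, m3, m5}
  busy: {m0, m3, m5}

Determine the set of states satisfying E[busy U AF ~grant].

Sat(~grant) = {m1, m2, m3, m4, m5, m6}
AF ~grant: least fixpoint, start Z0 = {m1, m2, m3, m4, m5, m6}, add states with every successor in Z. Already a fixed point.
Sat(AF ~grant) = {m1, m2, m3, m4, m5, m6}
E[busy U AF ~grant]: least fixpoint, start Z0 = Sat(AF ~grant) = {m1, m2, m3, m4, m5, m6}, add states in Sat(busy) with some successor in Z. Already a fixed point.
Sat(E[busy U AF ~grant]) = {m1, m2, m3, m4, m5, m6}

{m1, m2, m3, m4, m5, m6}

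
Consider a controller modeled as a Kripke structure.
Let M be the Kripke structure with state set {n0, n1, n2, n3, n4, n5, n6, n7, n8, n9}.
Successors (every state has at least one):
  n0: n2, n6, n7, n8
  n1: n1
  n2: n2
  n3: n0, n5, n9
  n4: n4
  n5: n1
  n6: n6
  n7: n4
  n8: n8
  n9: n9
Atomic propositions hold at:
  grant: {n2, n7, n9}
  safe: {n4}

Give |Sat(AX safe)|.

2

Sat(AX safe) = {s : every successor in {n4}} = {n4, n7}
|Sat(AX safe)| = |{n4, n7}| = 2.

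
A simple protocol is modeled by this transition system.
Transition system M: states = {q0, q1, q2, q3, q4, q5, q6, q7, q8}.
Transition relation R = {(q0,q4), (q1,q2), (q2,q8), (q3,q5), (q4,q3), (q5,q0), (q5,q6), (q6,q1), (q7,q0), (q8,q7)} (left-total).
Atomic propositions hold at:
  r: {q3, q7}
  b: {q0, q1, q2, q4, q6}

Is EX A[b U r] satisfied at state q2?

No

A[b U r]: least fixpoint, start Z0 = Sat(r) = {q3, q7}, add states in Sat(b) with every successor in Z. Z1 = {q3, q4, q7}; Z2 = {q0, q3, q4, q7}; fixed.
Sat(A[b U r]) = {q0, q3, q4, q7}
Sat(EX A[b U r]) = {s : some successor in {q0, q3, q4, q7}} = {q0, q4, q5, q7, q8}
q2 ∉ Sat(EX A[b U r]) = {q0, q4, q5, q7, q8}, so the formula does not hold at q2.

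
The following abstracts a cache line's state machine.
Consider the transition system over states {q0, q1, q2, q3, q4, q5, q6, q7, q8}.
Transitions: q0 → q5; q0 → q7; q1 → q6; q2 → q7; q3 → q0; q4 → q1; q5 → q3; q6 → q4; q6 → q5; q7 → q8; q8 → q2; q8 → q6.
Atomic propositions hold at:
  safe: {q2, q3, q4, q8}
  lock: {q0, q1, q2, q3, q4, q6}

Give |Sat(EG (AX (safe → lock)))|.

Sat(safe → lock) = {q0, q1, q2, q3, q4, q5, q6, q7}
Sat(AX (safe → lock)) = {s : every successor in {q0, q1, q2, q3, q4, q5, q6, q7}} = {q0, q1, q2, q3, q4, q5, q6, q8}
EG (AX (safe → lock)): greatest fixpoint, start Z0 = {q0, q1, q2, q3, q4, q5, q6, q8}, keep only states in Sat with some successor in Z. Z1 = {q0, q1, q3, q4, q5, q6, q8}; fixed.
Sat(EG (AX (safe → lock))) = {q0, q1, q3, q4, q5, q6, q8}
|Sat(EG (AX (safe → lock)))| = |{q0, q1, q3, q4, q5, q6, q8}| = 7.

7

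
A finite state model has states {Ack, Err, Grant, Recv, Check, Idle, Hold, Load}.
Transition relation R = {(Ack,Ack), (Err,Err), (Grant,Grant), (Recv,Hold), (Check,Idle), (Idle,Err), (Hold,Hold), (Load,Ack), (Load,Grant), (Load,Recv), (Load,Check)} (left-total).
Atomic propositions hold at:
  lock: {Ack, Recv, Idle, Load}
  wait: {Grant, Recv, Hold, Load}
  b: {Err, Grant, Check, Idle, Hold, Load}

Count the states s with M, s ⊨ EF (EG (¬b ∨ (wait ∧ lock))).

2

Sat(¬b) = {Ack, Recv}
Sat(wait ∧ lock) = {Recv, Load}
Sat(¬b ∨ (wait ∧ lock)) = {Ack, Recv, Load}
EG (¬b ∨ (wait ∧ lock)): greatest fixpoint, start Z0 = {Ack, Recv, Load}, keep only states in Sat with some successor in Z. Z1 = {Ack, Load}; fixed.
Sat(EG (¬b ∨ (wait ∧ lock))) = {Ack, Load}
EF (EG (¬b ∨ (wait ∧ lock))): least fixpoint, start Z0 = {Ack, Load}, add states with some successor in Z. Already a fixed point.
Sat(EF (EG (¬b ∨ (wait ∧ lock)))) = {Ack, Load}
|Sat(EF (EG (¬b ∨ (wait ∧ lock))))| = |{Ack, Load}| = 2.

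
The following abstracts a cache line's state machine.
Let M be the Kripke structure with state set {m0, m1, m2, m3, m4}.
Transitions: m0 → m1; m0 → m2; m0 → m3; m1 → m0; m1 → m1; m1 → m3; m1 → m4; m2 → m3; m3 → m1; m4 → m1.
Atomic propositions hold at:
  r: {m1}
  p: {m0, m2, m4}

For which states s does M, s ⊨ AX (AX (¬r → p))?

{m2}

Sat(¬r) = {m0, m2, m3, m4}
Sat(¬r → p) = {m0, m1, m2, m4}
Sat(AX (¬r → p)) = {s : every successor in {m0, m1, m2, m4}} = {m3, m4}
Sat(AX (AX (¬r → p))) = {s : every successor in {m3, m4}} = {m2}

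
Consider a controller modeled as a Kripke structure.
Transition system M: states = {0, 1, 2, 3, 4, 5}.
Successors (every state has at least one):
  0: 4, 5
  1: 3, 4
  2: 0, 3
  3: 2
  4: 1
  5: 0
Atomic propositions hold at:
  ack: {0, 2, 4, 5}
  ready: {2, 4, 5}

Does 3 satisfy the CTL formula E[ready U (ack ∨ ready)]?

No

Sat(ack ∨ ready) = {0, 2, 4, 5}
E[ready U (ack ∨ ready)]: least fixpoint, start Z0 = Sat((ack ∨ ready)) = {0, 2, 4, 5}, add states in Sat(ready) with some successor in Z. Already a fixed point.
Sat(E[ready U (ack ∨ ready)]) = {0, 2, 4, 5}
3 ∉ Sat(E[ready U (ack ∨ ready)]) = {0, 2, 4, 5}, so the formula does not hold at 3.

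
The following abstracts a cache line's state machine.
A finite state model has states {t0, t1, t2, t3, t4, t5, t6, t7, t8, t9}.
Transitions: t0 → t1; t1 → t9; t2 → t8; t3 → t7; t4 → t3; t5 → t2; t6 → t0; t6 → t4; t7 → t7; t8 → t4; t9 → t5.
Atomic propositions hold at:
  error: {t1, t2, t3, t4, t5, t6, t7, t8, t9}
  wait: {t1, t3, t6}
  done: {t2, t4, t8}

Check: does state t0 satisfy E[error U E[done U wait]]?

E[done U wait]: least fixpoint, start Z0 = Sat(wait) = {t1, t3, t6}, add states in Sat(done) with some successor in Z. Z1 = {t1, t3, t4, t6}; Z2 = {t1, t3, t4, t6, t8}; Z3 = {t1, t2, t3, t4, t6, t8}; fixed.
Sat(E[done U wait]) = {t1, t2, t3, t4, t6, t8}
E[error U E[done U wait]]: least fixpoint, start Z0 = Sat(E[done U wait]) = {t1, t2, t3, t4, t6, t8}, add states in Sat(error) with some successor in Z. Z1 = {t1, t2, t3, t4, t5, t6, t8}; Z2 = {t1, t2, t3, t4, t5, t6, t8, t9}; fixed.
Sat(E[error U E[done U wait]]) = {t1, t2, t3, t4, t5, t6, t8, t9}
t0 ∉ Sat(E[error U E[done U wait]]) = {t1, t2, t3, t4, t5, t6, t8, t9}, so the formula does not hold at t0.

No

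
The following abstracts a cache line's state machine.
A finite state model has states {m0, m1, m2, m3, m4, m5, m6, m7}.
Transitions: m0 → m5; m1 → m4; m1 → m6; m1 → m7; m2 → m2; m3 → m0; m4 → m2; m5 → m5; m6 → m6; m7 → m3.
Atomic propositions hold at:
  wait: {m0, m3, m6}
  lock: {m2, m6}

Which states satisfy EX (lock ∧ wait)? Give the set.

{m1, m6}

Sat(lock ∧ wait) = {m6}
Sat(EX (lock ∧ wait)) = {s : some successor in {m6}} = {m1, m6}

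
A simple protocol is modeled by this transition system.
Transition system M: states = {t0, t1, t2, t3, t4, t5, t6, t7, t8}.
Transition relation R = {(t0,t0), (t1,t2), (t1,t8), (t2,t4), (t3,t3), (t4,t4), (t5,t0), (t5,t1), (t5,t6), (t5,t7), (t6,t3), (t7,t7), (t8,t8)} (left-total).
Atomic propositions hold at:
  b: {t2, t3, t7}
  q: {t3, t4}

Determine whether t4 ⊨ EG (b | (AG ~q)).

Sat(~q) = {t0, t1, t2, t5, t6, t7, t8}
AG ~q: greatest fixpoint, start Z0 = {t0, t1, t2, t5, t6, t7, t8}, keep only states in Sat with every successor in Z. Z1 = {t0, t1, t5, t7, t8}; Z2 = {t0, t7, t8}; fixed.
Sat(AG ~q) = {t0, t7, t8}
Sat(b | (AG ~q)) = {t0, t2, t3, t7, t8}
EG (b | (AG ~q)): greatest fixpoint, start Z0 = {t0, t2, t3, t7, t8}, keep only states in Sat with some successor in Z. Z1 = {t0, t3, t7, t8}; fixed.
Sat(EG (b | (AG ~q))) = {t0, t3, t7, t8}
t4 ∉ Sat(EG (b | (AG ~q))) = {t0, t3, t7, t8}, so the formula does not hold at t4.

No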